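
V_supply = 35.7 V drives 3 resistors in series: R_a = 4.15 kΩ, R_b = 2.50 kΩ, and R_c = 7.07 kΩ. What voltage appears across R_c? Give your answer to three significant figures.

V ≈ 18.4 V

Total series resistance ΣR = 4.15 + 2.50 + 7.07 = 13.72 kΩ.
Voltage divider: V = V_supply · (7.070 / 13.72) = 35.7 × 0.5153 = 18.40 V.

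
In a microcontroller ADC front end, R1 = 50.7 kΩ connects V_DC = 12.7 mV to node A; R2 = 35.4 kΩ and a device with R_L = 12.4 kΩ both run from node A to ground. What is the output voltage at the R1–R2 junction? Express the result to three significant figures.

V_out ≈ 1.95 mV

The load sits in parallel with R2, giving an effective lower resistance R2' = R2·R_L/(R2+R_L) = 9.183 kΩ.
Now apply the divider: V_out = 12.7 × 0.1534 = 1.948 mV.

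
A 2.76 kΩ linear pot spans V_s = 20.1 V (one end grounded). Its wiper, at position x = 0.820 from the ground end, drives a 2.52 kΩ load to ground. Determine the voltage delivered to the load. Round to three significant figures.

Split the track: R_lower = x·R_p = 2.263 kΩ, R_upper = (1−x)·R_p = 0.4968 kΩ.
(x·R_p) ‖ R_L = 1.192 kΩ.
Then V_out = V_s · 1.192/(0.4968 + 1.192) = 14.19 V.
(Unloaded: V_out = x·V_s = 16.5 V.)

V_out ≈ 14.2 V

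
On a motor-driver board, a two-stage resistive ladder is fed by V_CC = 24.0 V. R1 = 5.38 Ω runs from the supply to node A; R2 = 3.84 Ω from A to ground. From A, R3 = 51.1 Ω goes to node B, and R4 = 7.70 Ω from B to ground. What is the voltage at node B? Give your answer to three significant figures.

V_B ≈ 1.26 V

The second stage (R3 + R4 = 58.80 Ω) loads node A in parallel with R2.
R2 ‖ (R3+R4) = 3.605 Ω.
V_A = 24.0 × 3.605/(5.38 + 3.605) = 9.629 V.
Stage 2 is unloaded, so V_B = V_A · R4/(R3+R4) = 9.629 × 7.70/58.80 = 1.261 V.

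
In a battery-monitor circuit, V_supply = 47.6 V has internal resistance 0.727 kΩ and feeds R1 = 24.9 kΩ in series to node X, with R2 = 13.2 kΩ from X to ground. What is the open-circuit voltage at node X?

V_th ≈ 16.2 V

R1' = 0.727 + 24.9 = 25.63 kΩ (source resistance + R1).
With X open, the divider is unloaded: V_th = 47.6 × 13.2/38.83 = 16.18 V.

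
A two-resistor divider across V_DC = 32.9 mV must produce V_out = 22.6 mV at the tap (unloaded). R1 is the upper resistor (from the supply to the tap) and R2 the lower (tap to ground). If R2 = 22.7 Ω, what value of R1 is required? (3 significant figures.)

R1 ≈ 10.3 Ω

Required fraction k = V_out/V_DC = 0.6869.
Rearranging, R1 = R2·(1−k)/k = 22.7 × 0.4558 = 10.35 Ω.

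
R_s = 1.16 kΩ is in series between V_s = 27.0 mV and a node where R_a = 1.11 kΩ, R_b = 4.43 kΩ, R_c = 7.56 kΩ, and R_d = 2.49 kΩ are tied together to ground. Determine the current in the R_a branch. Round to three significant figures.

Equivalent of the parallel group: R_p = 0.6022 kΩ.
V_A by voltage divider: V_A = 27.0 × 0.6022/(1.16 + 0.6022) = 9.227 mV.
I(R_a) = V_A / R_a = 9.227/1.11 = 8.313 µA.
(Equivalently: I_total = 15.32 µA, then current-divider fraction G_k/ΣG = 0.5425.)

I ≈ 8.31 µA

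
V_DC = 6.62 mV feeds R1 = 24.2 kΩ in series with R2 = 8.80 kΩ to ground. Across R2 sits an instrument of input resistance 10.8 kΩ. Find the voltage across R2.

V_out ≈ 1.11 mV

First combine the lower leg with the load: R2 ‖ R_L = 4.849 kΩ.
Then V_out = V_DC · R2'/(R1 + R2') = 6.62 × 4.849/29.05 = 1.105 mV.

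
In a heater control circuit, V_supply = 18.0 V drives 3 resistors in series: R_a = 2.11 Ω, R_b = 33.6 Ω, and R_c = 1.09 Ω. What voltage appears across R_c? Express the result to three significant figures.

V ≈ 0.533 V

Series total: ΣR = 2.11 + 33.6 + 1.09 = 36.80 Ω.
By the voltage-divider rule, V = 18.0 × 1.090/36.80 = 0.5332 V.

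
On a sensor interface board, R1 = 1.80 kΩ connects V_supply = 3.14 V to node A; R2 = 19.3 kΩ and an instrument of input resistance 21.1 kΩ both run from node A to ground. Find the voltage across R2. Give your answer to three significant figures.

V_out ≈ 2.66 V

R2 ‖ R_L = (19.3 × 21.1)/(19.3 + 21.1) = 10.08 kΩ.
Voltage divider with the loaded lower leg: V_out = 3.14 × 10.08/(1.80 + 10.08) = 3.14 × 0.8485 = 2.664 V.
(Unloaded it would be 2.87 V; the load pulls it down.)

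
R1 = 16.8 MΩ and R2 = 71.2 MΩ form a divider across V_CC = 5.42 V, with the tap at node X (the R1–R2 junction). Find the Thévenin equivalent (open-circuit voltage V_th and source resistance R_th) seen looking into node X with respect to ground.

Open-circuit (no load on X): V_th = V_CC · R2/(R1 + R2) = 5.42 × 71.2/(16.80 + 71.2) = 4.385 V.
Looking into X with the source shorted: R_th = R1·R2/(R1+R2) = 16.80 × 71.2/88.00 = 13.59 MΩ.

V_th ≈ 4.39 V, R_th ≈ 13.6 MΩ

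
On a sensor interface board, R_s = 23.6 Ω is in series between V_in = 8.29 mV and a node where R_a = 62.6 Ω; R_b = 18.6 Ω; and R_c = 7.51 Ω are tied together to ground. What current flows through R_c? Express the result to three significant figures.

I ≈ 0.191 mA

Parallel bank: R_p = 1/(1/62.6 + 1/18.6 + 1/7.51) = 4.929 Ω.
V_A = 8.29 × 4.929/28.53 = 1.432 mV.
Branch current I = V_A/R_c = 1.432/7.51 = 0.1907 mA.
(Equivalently: I_total = 0.2906 mA, then current-divider fraction G_k/ΣG = 0.6563.)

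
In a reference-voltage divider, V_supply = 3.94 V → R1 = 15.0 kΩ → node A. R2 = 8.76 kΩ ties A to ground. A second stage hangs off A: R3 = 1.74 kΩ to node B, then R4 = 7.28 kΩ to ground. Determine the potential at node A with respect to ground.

V_A ≈ 0.901 V

Looking into the second stage from A: R3 + R4 = 9.020 kΩ appears in parallel with R2.
Effective lower resistance at A: R2 ‖ 9.020 = 4.444 kΩ.
So V_A = 3.94 × 0.2286 = 0.9005 V.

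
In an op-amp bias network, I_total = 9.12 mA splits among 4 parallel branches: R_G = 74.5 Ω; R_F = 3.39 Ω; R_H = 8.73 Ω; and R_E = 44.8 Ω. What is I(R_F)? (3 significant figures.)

ΣG = 1/74.5 + 1/3.39 + 1/8.73 + 1/44.8 = 0.4453.
R_F takes the fraction G_k/ΣG = 0.2950/0.4453 = 0.6625, so I = 9.12 × 0.6625 = 6.042 mA.

I ≈ 6.04 mA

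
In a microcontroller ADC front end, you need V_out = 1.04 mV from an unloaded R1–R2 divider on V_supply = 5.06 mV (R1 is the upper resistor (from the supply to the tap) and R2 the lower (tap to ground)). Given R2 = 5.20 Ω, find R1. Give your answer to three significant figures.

V_out/V_supply = R2/(R1+R2) = 0.2055.
R1 = R2·(1/k − 1) = 5.20 × 3.865 = 20.10 Ω.

R1 ≈ 20.1 Ω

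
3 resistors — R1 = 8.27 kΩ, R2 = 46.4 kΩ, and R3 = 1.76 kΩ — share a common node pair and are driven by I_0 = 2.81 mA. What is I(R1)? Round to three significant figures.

ΣG = 1/8.27 + 1/46.4 + 1/1.76 = 0.7107.
Current divider: I(R1) = I_0 · G_k/ΣG = 2.81 × (0.1209/0.7107) = 2.81 × 0.1702 = 0.4781 mA.

I ≈ 0.478 mA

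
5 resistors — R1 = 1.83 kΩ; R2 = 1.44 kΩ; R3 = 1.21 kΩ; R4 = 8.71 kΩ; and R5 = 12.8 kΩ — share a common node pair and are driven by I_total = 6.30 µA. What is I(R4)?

Conductances: ΣG = 1/1.83 + 1/1.44 + 1/1.21 + 1/8.71 + 1/12.8 = 2.260 (1/kΩ).
By the current-divider rule, I = I_total · G_k/ΣG = 6.30 × 0.05079 = 0.3200 µA.

I ≈ 0.320 µA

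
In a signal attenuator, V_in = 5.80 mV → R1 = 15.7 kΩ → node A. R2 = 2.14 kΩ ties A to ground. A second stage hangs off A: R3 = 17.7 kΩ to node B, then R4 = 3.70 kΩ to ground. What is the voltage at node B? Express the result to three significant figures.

V_B ≈ 0.111 mV

The second stage (R3 + R4 = 21.40 kΩ) loads node A in parallel with R2.
Effective lower resistance at A: R2 ‖ 21.40 = 1.945 kΩ.
V_A = 5.80 × 1.945/(15.7 + 1.945) = 0.6395 mV.
Stage 2 is unloaded, so V_B = V_A · R4/(R3+R4) = 0.6395 × 3.70/21.40 = 0.1106 mV.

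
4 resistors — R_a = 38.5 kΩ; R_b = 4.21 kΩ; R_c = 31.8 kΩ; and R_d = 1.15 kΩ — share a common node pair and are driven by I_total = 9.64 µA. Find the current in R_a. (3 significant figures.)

I ≈ 0.215 µA

ΣG = 1/38.5 + 1/4.21 + 1/31.8 + 1/1.15 = 1.165.
By the current-divider rule, I = I_total · G_k/ΣG = 9.64 × 0.02230 = 0.2150 µA.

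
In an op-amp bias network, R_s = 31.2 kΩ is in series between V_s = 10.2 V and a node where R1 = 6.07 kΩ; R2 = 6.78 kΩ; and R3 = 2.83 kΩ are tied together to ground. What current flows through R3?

I ≈ 0.166 mA

Combine the parallel branches: R_p = (1/6.07 + 1/6.78 + 1/2.83)⁻¹ = 1.502 kΩ.
V_A = 10.2 × 1.502/32.70 = 0.4686 V.
I(R3) = V_A / R3 = 0.4686/2.83 = 0.1656 mA.
(Check via current divider: I_total = 0.3119 mA; share G_k/ΣG = 0.5309 → same result.)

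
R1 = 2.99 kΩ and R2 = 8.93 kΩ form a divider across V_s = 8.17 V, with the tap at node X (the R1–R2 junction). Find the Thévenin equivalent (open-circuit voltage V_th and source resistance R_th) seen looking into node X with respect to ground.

V_th is the unloaded tap voltage: V_s · R2/(R1+R2) = 8.17 × 0.7492 = 6.121 V.
Looking into X with the source shorted: R_th = R1·R2/(R1+R2) = 2.990 × 8.93/11.92 = 2.240 kΩ.

V_th ≈ 6.12 V, R_th ≈ 2.24 kΩ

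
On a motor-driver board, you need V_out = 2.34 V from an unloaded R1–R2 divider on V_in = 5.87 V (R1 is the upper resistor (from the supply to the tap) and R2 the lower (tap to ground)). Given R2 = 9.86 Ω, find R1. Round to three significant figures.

R1 ≈ 14.9 Ω

Required fraction k = V_out/V_in = 0.3986.
So R1 = R2 · (V_in/V_out − 1) = 9.86 × (5.87/2.34 − 1) = 9.86 × 1.509 = 14.87 Ω.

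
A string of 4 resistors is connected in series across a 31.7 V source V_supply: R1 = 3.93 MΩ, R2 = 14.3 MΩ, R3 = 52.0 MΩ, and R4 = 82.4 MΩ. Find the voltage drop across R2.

ΣR = 3.93 + 14.3 + 52.0 + 82.4 = 152.6 MΩ.
By the voltage-divider rule, V = 31.7 × 14.30/152.6 = 2.970 V.

V ≈ 2.97 V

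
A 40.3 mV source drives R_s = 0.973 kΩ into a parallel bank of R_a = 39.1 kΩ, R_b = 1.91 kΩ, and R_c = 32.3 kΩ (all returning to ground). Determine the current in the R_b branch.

Parallel bank: R_p = 1/(1/39.1 + 1/1.91 + 1/32.3) = 1.724 kΩ.
V_A by voltage divider: V_A = 40.3 × 1.724/(0.973 + 1.724) = 25.76 mV.
Branch current I = V_A/R_b = 25.76/1.91 = 13.49 µA.

I ≈ 13.5 µA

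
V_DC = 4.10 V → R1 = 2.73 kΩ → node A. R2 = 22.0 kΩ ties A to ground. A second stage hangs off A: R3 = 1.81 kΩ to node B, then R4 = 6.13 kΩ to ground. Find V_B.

V_B ≈ 2.16 V

Looking into the second stage from A: R3 + R4 = 7.940 kΩ appears in parallel with R2.
R2 ‖ (R3+R4) = 5.834 kΩ.
First divider: V_A = V_DC · 5.834/(2.73 + 5.834) = 2.793 V.
V_B = V_A × 0.7720 = 2.156 V.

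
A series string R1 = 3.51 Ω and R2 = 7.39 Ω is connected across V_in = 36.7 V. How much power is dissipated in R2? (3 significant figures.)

P ≈ 83.8 W

Series current I = V_in/ΣR = 36.7/10.90 = 3.367 A.
V(R2) = I·R = 24.88 V; P = V·I = 24.88 × 3.367 = 83.78 W.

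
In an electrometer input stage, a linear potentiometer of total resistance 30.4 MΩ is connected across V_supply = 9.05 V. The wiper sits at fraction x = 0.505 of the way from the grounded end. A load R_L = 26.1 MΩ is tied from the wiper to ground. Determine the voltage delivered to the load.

The pot divides into 15.05 MΩ above the wiper and 15.35 MΩ below.
(x·R_p) ‖ R_L = 9.666 MΩ.
Then V_out = V_supply · 9.666/(15.05 + 9.666) = 3.540 V.
(Unloaded: V_out = x·V_supply = 4.57 V.)

V_out ≈ 3.54 V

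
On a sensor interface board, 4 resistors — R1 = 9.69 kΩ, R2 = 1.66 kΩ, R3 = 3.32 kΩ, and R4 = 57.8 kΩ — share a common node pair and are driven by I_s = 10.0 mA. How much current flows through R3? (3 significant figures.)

ΣG = 1/9.69 + 1/1.66 + 1/3.32 + 1/57.8 = 1.024.
R3 takes the fraction G_k/ΣG = 0.3012/1.024 = 0.2941, so I = 10.0 × 0.2941 = 2.941 mA.

I ≈ 2.94 mA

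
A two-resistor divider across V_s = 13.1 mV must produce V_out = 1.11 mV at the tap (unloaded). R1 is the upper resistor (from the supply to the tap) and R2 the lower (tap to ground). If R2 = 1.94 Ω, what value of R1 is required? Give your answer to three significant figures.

R1 ≈ 21.0 Ω

V_out/V_s = R2/(R1+R2) = 0.08473.
Rearranging, R1 = R2·(1−k)/k = 1.94 × 10.80 = 20.96 Ω.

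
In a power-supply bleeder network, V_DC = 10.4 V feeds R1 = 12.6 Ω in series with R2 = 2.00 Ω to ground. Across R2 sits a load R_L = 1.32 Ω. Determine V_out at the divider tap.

The load sits in parallel with R2, giving an effective lower resistance R2' = R2·R_L/(R2+R_L) = 0.7952 Ω.
Voltage divider with the loaded lower leg: V_out = 10.4 × 0.7952/(12.6 + 0.7952) = 10.4 × 0.05936 = 0.6174 V.
(Unloaded it would be 1.42 V; the load pulls it down.)

V_out ≈ 0.617 V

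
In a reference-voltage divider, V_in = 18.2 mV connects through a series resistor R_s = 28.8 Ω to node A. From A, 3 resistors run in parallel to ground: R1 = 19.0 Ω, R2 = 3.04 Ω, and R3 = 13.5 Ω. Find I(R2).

Equivalent of the parallel group: R_p = 2.195 Ω.
V_A = 18.2 × 2.195/30.99 = 1.289 mV.
Branch current I = V_A/R2 = 1.289/3.04 = 0.4239 mA.

I ≈ 0.424 mA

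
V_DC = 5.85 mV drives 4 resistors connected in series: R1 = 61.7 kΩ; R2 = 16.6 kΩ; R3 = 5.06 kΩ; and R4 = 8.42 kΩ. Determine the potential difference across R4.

ΣR = 61.7 + 16.6 + 5.06 + 8.42 = 91.78 kΩ.
V = V_DC · R/ΣR = 5.85 × 0.09174 = 0.5367 mV.

V ≈ 0.537 mV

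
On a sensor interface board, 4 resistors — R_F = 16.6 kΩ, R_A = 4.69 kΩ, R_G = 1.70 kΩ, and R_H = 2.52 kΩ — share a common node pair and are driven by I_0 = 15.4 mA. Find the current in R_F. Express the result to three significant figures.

Total conductance ΣG = 1/16.6 + 1/4.69 + 1/1.70 + 1/2.52 = 1.259 (units of 1/kΩ).
Current divider: I(R_F) = I_0 · G_k/ΣG = 15.4 × (0.06024/1.259) = 15.4 × 0.04787 = 0.7371 mA.

I ≈ 0.737 mA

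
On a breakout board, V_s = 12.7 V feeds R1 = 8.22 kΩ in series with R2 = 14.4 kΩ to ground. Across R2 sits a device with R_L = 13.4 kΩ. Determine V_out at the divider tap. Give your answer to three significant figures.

The load sits in parallel with R2, giving an effective lower resistance R2' = R2·R_L/(R2+R_L) = 6.941 kΩ.
Now apply the divider: V_out = 12.7 × 0.4578 = 5.814 V.
(Unloaded it would be 8.08 V; the load pulls it down.)

V_out ≈ 5.81 V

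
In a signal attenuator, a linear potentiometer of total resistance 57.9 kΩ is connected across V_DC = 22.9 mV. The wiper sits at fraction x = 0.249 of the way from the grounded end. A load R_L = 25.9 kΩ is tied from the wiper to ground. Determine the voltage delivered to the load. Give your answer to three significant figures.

Split the track: R_lower = x·R_p = 14.42 kΩ, R_upper = (1−x)·R_p = 43.48 kΩ.
(x·R_p) ‖ R_L = 9.262 kΩ.
Loaded-divider output: V_out = 22.9 × 0.1756 = 4.021 mV.

V_out ≈ 4.02 mV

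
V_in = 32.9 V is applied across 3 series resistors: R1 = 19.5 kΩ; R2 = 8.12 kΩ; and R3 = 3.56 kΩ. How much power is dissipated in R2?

Series current I = V_in/ΣR = 32.9/31.18 = 1.055 mA.
V(R2) = I·R = 8.568 V; P = V·I = 8.568 × 1.055 = 9.041 mW.

P ≈ 9.04 mW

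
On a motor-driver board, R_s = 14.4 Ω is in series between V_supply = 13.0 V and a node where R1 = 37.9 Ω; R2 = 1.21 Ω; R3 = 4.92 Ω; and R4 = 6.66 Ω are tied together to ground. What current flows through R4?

I ≈ 0.106 A

Parallel bank: R_p = 1/(1/37.9 + 1/1.21 + 1/4.92 + 1/6.66) = 0.8290 Ω.
Node voltage V_A = V_supply · R_p/(R_s + R_p) = 13.0 × 0.05444 = 0.7077 V.
Branch current I = V_A/R4 = 0.7077/6.66 = 0.1063 A.
(Equivalently: I_total = 0.8536 A, then current-divider fraction G_k/ΣG = 0.1245.)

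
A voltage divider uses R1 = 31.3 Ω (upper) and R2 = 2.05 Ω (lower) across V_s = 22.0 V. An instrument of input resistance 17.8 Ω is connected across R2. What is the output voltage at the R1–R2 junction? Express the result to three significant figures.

First combine the lower leg with the load: R2 ‖ R_L = 1.838 Ω.
Voltage divider with the loaded lower leg: V_out = 22.0 × 1.838/(31.3 + 1.838) = 22.0 × 0.05547 = 1.220 V.

V_out ≈ 1.22 V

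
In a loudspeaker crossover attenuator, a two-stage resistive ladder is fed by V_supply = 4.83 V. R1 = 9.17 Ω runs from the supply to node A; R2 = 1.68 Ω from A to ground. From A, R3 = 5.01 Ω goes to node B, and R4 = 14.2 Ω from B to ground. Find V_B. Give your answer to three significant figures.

V_B ≈ 0.515 V

Node A sees R2 in parallel with the series input of stage 2, R3 + R4 = 19.21 Ω.
Effective lower resistance at A: R2 ‖ 19.21 = 1.545 Ω.
First divider: V_A = V_supply · 1.545/(9.17 + 1.545) = 0.6964 V.
V_B = V_A × 0.7392 = 0.5148 V.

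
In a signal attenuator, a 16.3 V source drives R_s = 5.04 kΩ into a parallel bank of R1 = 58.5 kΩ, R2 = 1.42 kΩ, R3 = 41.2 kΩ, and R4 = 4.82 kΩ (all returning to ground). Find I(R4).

I ≈ 0.583 mA

Parallel bank: R_p = 1/(1/58.5 + 1/1.42 + 1/41.2 + 1/4.82) = 1.049 kΩ.
V_A by voltage divider: V_A = 16.3 × 1.049/(5.04 + 1.049) = 2.809 V.
I(R4) = V_A / R4 = 2.809/4.82 = 0.5827 mA.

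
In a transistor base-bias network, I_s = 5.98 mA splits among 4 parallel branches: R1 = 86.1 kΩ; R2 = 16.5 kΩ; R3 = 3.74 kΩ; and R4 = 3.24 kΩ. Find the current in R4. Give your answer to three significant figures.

I ≈ 2.85 mA

ΣG = 1/86.1 + 1/16.5 + 1/3.74 + 1/3.24 = 0.6482.
By the current-divider rule, I = I_s · G_k/ΣG = 5.98 × 0.4761 = 2.847 mA.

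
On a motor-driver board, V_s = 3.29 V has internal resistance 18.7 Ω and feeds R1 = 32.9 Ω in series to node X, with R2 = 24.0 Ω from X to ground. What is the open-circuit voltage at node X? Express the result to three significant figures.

V_th ≈ 1.04 V

R1' = 18.7 + 32.9 = 51.60 Ω (source resistance + R1).
Open-circuit (no load on X): V_th = V_s · R2/(R1' + R2) = 3.29 × 24.0/(51.60 + 24.0) = 1.044 V.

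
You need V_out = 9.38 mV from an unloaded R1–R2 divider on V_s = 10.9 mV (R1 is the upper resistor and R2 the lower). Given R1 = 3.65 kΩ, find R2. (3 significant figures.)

Required fraction k = V_out/V_s = 0.8606.
Rearranging, R2 = R1·k/(1−k) = 3.65 × 6.171 = 22.52 kΩ.

R2 ≈ 22.5 kΩ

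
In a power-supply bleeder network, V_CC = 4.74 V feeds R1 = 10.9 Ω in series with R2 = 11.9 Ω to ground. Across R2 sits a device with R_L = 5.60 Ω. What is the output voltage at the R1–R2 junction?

First combine the lower leg with the load: R2 ‖ R_L = 3.808 Ω.
Voltage divider with the loaded lower leg: V_out = 4.74 × 3.808/(10.9 + 3.808) = 4.74 × 0.2589 = 1.227 V.
(Unloaded it would be 2.47 V; the load pulls it down.)

V_out ≈ 1.23 V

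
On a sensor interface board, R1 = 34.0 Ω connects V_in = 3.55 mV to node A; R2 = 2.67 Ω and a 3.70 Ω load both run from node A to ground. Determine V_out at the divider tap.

V_out ≈ 0.155 mV

R2 ‖ R_L = (2.67 × 3.70)/(2.67 + 3.70) = 1.551 Ω.
Now apply the divider: V_out = 3.55 × 0.04362 = 0.1549 mV.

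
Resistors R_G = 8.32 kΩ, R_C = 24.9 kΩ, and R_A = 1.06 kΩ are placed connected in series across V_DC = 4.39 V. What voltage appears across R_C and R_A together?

Series total: ΣR = 8.32 + 24.9 + 1.06 = 34.28 kΩ.
R_{R_C..R_A} = 24.9 + 1.06 = 25.96 kΩ.
Voltage divider: V = V_DC · (25.96 / 34.28) = 4.39 × 0.7573 = 3.325 V.

V ≈ 3.32 V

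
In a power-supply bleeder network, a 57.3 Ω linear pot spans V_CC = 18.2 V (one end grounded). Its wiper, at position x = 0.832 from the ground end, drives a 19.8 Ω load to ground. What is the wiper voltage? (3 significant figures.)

V_out ≈ 10.8 V

Split the track: R_lower = x·R_p = 47.67 Ω, R_upper = (1−x)·R_p = 9.626 Ω.
R_L loads the lower segment: effective lower R = 13.99 Ω.
V_out = 18.2 × 13.99/(9.626 + 13.99) = 10.78 V.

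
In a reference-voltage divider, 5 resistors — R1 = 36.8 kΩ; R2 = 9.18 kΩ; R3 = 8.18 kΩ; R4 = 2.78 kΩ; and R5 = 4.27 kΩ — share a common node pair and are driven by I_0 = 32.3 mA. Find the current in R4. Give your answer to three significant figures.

Conductances: ΣG = 1/36.8 + 1/9.18 + 1/8.18 + 1/2.78 + 1/4.27 = 0.8523 (1/kΩ).
Current divider: I(R4) = I_0 · G_k/ΣG = 32.3 × (0.3597/0.8523) = 32.3 × 0.4221 = 13.63 mA.

I ≈ 13.6 mA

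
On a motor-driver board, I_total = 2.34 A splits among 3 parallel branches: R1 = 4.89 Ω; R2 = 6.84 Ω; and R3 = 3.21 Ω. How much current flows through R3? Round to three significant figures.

Total conductance ΣG = 1/4.89 + 1/6.84 + 1/3.21 = 0.6622 (units of 1/Ω).
By the current-divider rule, I = I_total · G_k/ΣG = 2.34 × 0.4704 = 1.101 A.

I ≈ 1.10 A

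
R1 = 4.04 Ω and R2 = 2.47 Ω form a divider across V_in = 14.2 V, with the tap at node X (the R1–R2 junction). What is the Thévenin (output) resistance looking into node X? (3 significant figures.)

Zeroing V_in shorts the top of R1 to ground, so R_th = R1 ‖ R2 = 1.533 Ω.

R_th ≈ 1.53 Ω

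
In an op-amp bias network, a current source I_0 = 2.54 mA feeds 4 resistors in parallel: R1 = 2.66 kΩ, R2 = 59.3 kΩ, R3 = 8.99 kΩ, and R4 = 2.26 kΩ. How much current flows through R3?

Total conductance ΣG = 1/2.66 + 1/59.3 + 1/8.99 + 1/2.26 = 0.9465 (units of 1/kΩ).
Current divider: I(R3) = I_0 · G_k/ΣG = 2.54 × (0.1112/0.9465) = 2.54 × 0.1175 = 0.2985 mA.

I ≈ 0.299 mA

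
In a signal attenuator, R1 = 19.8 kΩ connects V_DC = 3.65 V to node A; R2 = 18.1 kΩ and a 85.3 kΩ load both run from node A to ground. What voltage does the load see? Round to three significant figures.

R2 ‖ R_L = (18.1 × 85.3)/(18.1 + 85.3) = 14.93 kΩ.
Voltage divider with the loaded lower leg: V_out = 3.65 × 14.93/(19.8 + 14.93) = 3.65 × 0.4299 = 1.569 V.
(Unloaded it would be 1.74 V; the load pulls it down.)

V_out ≈ 1.57 V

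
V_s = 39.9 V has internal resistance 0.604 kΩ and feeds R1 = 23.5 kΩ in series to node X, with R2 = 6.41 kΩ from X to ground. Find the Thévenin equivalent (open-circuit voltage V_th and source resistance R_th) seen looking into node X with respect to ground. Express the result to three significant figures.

R1' = 0.604 + 23.5 = 24.10 kΩ (source resistance + R1).
V_th is the unloaded tap voltage: V_s · R2/(R1'+R2) = 39.9 × 0.2101 = 8.382 V.
Zeroing V_s shorts the top of R1' to ground, so R_th = R1' ‖ R2 = 5.063 kΩ.

V_th ≈ 8.38 V, R_th ≈ 5.06 kΩ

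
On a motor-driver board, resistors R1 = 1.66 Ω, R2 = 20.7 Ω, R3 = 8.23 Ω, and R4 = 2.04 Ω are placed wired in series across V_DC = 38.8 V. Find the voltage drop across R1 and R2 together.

V ≈ 26.6 V

ΣR = 1.66 + 20.7 + 8.23 + 2.04 = 32.63 Ω.
R_{R1..R2} = 1.66 + 20.7 = 22.36 Ω.
Voltage divider: V = V_DC · (22.36 / 32.63) = 38.8 × 0.6853 = 26.59 V.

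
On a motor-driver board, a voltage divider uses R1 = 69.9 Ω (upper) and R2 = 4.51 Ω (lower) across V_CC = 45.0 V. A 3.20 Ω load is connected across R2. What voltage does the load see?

First combine the lower leg with the load: R2 ‖ R_L = 1.872 Ω.
Then V_out = V_CC · R2'/(R1 + R2') = 45.0 × 1.872/71.77 = 1.174 V.
(Unloaded it would be 2.73 V; the load pulls it down.)

V_out ≈ 1.17 V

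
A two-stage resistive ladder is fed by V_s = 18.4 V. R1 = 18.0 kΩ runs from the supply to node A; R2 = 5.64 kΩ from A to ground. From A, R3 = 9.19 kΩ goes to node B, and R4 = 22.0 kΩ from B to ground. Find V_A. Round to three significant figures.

The second stage (R3 + R4 = 31.19 kΩ) loads node A in parallel with R2.
Effective lower resistance at A: R2 ‖ 31.19 = 4.776 kΩ.
First divider: V_A = V_s · 4.776/(18.0 + 4.776) = 3.859 V.

V_A ≈ 3.86 V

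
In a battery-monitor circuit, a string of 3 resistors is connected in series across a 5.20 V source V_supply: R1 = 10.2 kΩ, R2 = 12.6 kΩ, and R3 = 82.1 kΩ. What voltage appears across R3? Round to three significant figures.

Series total: ΣR = 10.2 + 12.6 + 82.1 = 104.9 kΩ.
V = V_supply · R/ΣR = 5.20 × 0.7827 = 4.070 V.

V ≈ 4.07 V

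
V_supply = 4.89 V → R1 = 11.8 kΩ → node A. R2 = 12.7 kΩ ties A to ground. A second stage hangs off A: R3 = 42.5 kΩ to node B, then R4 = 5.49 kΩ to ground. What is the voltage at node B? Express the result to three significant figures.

V_B ≈ 0.257 V

The second stage (R3 + R4 = 47.99 kΩ) loads node A in parallel with R2.
Effective lower resistance at A: R2 ‖ 47.99 = 10.04 kΩ.
First divider: V_A = V_supply · 10.04/(11.8 + 10.04) = 2.248 V.
V_B = V_A × 0.1144 = 0.2572 V.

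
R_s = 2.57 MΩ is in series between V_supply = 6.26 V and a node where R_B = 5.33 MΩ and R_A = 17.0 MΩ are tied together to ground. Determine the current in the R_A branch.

Combine the parallel branches: R_p = (1/5.33 + 1/17.0)⁻¹ = 4.058 MΩ.
Node voltage V_A = V_supply · R_p/(R_s + R_p) = 6.26 × 0.6122 = 3.833 V.
Branch current I = V_A/R_A = 3.833/17.0 = 0.2254 µA.
(Check via current divider: I_total = 0.9445 µA; share G_k/ΣG = 0.2387 → same result.)

I ≈ 0.225 µA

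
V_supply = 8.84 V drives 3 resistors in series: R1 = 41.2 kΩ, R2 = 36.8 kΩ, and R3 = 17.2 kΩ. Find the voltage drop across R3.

V ≈ 1.60 V

ΣR = 41.2 + 36.8 + 17.2 = 95.20 kΩ.
V = V_supply · R/ΣR = 8.84 × 0.1807 = 1.597 V.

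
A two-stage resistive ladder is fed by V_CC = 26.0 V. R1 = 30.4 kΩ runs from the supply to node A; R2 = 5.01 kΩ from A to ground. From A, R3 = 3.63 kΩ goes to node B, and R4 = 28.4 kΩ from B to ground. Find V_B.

V_B ≈ 2.88 V

The second stage (R3 + R4 = 32.03 kΩ) loads node A in parallel with R2.
Effective lower resistance at A: R2 ‖ 32.03 = 4.332 kΩ.
First divider: V_A = V_CC · 4.332/(30.4 + 4.332) = 3.243 V.
Then the unloaded second divider: V_B = V_A × R4/(R3+R4) = 3.243 × 0.8867 = 2.876 V.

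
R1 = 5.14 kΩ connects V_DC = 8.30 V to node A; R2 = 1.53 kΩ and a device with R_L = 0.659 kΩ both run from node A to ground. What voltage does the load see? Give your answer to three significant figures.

First combine the lower leg with the load: R2 ‖ R_L = 0.4606 kΩ.
Then V_out = V_DC · R2'/(R1 + R2') = 8.30 × 0.4606/5.601 = 0.6826 V.
(Unloaded it would be 1.90 V; the load pulls it down.)

V_out ≈ 0.683 V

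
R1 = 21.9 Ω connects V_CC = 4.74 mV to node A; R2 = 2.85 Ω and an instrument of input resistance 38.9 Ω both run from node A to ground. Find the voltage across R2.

V_out ≈ 0.513 mV

First combine the lower leg with the load: R2 ‖ R_L = 2.655 Ω.
Voltage divider with the loaded lower leg: V_out = 4.74 × 2.655/(21.9 + 2.655) = 4.74 × 0.1081 = 0.5126 mV.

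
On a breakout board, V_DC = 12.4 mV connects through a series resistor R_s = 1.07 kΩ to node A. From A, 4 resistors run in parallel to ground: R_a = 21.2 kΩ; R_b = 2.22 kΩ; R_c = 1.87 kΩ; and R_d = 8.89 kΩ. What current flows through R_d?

I ≈ 0.627 µA

Equivalent of the parallel group: R_p = 0.8735 kΩ.
Node voltage V_A = V_DC · R_p/(R_s + R_p) = 12.4 × 0.4494 = 5.573 mV.
Branch current I = V_A/R_d = 5.573/8.89 = 0.6269 µA.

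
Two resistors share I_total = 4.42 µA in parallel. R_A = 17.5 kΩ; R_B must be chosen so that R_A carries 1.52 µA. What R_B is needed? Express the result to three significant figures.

In a two-way split, I_A/I_total = R_B/(R_A + R_B).
1.52/4.42 = R_B/(R_A + R_B) → R_B = R_A · (0.3439)/(1 − 0.3439) = 17.5 × 0.5241 = 9.172 kΩ.

R_B ≈ 9.17 kΩ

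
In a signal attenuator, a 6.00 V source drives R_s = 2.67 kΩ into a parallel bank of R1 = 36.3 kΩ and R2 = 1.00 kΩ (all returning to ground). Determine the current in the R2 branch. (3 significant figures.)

I ≈ 1.60 mA

Parallel bank: R_p = 1/(1/36.3 + 1/1.00) = 0.9732 kΩ.
Node voltage V_A = V_DC · R_p/(R_s + R_p) = 6.00 × 0.2671 = 1.603 V.
Branch current I = V_A/R2 = 1.603/1.00 = 1.603 mA.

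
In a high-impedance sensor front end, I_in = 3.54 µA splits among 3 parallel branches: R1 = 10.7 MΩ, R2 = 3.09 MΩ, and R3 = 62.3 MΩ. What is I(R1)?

ΣG = 1/10.7 + 1/3.09 + 1/62.3 = 0.4331.
By the current-divider rule, I = I_in · G_k/ΣG = 3.54 × 0.2158 = 0.7638 µA.

I ≈ 0.764 µA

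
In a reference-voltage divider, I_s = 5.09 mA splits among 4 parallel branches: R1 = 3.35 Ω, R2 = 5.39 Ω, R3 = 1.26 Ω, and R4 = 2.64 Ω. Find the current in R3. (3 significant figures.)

I ≈ 2.44 mA

ΣG = 1/3.35 + 1/5.39 + 1/1.26 + 1/2.64 = 1.656.
Current divider: I(R3) = I_s · G_k/ΣG = 5.09 × (0.7937/1.656) = 5.09 × 0.4791 = 2.439 mA.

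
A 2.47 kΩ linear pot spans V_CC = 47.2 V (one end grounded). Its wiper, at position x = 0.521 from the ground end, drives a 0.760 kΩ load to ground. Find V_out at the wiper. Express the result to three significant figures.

V_out ≈ 13.6 V

The pot divides into 1.183 kΩ above the wiper and 1.287 kΩ below.
(x·R_p) ‖ R_L = 0.4778 kΩ.
Then V_out = V_CC · 0.4778/(1.183 + 0.4778) = 13.58 V.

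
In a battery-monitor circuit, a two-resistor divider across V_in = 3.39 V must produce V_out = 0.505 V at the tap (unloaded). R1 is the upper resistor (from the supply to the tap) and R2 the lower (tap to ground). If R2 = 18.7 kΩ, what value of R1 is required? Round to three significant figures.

R1 ≈ 107 kΩ

Required fraction k = V_out/V_in = 0.1490.
So R1 = R2 · (V_in/V_out − 1) = 18.7 × (3.39/0.505 − 1) = 18.7 × 5.713 = 106.8 kΩ.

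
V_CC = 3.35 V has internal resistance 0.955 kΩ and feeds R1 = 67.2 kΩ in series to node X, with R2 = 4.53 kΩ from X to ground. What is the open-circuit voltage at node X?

R1' = 0.955 + 67.2 = 68.16 kΩ (source resistance + R1).
V_th is the unloaded tap voltage: V_CC · R2/(R1'+R2) = 3.35 × 0.06232 = 0.2088 V.

V_th ≈ 0.209 V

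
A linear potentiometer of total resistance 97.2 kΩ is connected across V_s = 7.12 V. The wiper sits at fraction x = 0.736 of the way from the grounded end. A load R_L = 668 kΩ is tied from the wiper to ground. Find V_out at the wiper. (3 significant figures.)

V_out ≈ 5.10 V

The pot divides into 25.66 kΩ above the wiper and 71.54 kΩ below.
R_L loads the lower segment: effective lower R = 64.62 kΩ.
Loaded-divider output: V_out = 7.12 × 0.7158 = 5.096 V.
(Unloaded: V_out = x·V_s = 5.24 V.)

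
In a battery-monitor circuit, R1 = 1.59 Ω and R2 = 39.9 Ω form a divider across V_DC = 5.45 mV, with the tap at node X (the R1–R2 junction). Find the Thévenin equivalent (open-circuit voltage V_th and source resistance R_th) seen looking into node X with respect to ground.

V_th is the unloaded tap voltage: V_DC · R2/(R1+R2) = 5.45 × 0.9617 = 5.241 mV.
With V_DC suppressed (replaced by a short), R_th = R1 ‖ R2 = (1.590 × 39.9)/(1.590 + 39.9) = 1.529 Ω.

V_th ≈ 5.24 mV, R_th ≈ 1.53 Ω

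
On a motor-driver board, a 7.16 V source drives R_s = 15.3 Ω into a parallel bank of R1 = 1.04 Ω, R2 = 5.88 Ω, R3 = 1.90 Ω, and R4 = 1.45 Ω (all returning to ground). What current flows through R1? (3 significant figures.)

Equivalent of the parallel group: R_p = 0.4260 Ω.
Node voltage V_A = V_s · R_p/(R_s + R_p) = 7.16 × 0.02709 = 0.1939 V.
I(R1) = V_A / R1 = 0.1939/1.04 = 0.1865 A.
(Check via current divider: I_total = 0.4553 A; share G_k/ΣG = 0.4096 → same result.)

I ≈ 0.186 A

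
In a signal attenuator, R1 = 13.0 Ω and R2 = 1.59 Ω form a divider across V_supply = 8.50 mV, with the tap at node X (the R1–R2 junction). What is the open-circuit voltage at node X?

V_th ≈ 0.926 mV

V_th is the unloaded tap voltage: V_supply · R2/(R1+R2) = 8.50 × 0.1090 = 0.9263 mV.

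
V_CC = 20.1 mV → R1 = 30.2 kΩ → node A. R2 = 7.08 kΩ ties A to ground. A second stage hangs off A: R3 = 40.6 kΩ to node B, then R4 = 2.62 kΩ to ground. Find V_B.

V_B ≈ 0.204 mV

The second stage (R3 + R4 = 43.22 kΩ) loads node A in parallel with R2.
Effective lower resistance at A: R2 ‖ 43.22 = 6.083 kΩ.
V_A = 20.1 × 6.083/(30.2 + 6.083) = 3.370 mV.
Stage 2 is unloaded, so V_B = V_A · R4/(R3+R4) = 3.370 × 2.62/43.22 = 0.2043 mV.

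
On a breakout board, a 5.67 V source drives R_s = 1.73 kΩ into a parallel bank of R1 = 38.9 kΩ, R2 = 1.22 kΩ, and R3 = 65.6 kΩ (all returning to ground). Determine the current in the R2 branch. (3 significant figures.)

I ≈ 1.87 mA

Parallel bank: R_p = 1/(1/38.9 + 1/1.22 + 1/65.6) = 1.162 kΩ.
V_A = 5.67 × 1.162/2.892 = 2.278 V.
Branch current I = V_A/R2 = 2.278/1.22 = 1.867 mA.
(Check via current divider: I_total = 1.961 mA; share G_k/ΣG = 0.9524 → same result.)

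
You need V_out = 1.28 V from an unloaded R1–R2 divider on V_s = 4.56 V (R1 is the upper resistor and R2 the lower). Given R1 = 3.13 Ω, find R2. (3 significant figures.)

R2 ≈ 1.22 Ω

Required fraction k = V_out/V_s = 0.2807.
Rearranging, R2 = R1·k/(1−k) = 3.13 × 0.3902 = 1.221 Ω.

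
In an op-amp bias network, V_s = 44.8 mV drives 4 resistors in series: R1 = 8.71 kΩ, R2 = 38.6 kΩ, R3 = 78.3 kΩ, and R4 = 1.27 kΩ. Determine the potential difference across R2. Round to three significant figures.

Series total: ΣR = 8.71 + 38.6 + 78.3 + 1.27 = 126.9 kΩ.
By the voltage-divider rule, V = 44.8 × 38.60/126.9 = 13.63 mV.

V ≈ 13.6 mV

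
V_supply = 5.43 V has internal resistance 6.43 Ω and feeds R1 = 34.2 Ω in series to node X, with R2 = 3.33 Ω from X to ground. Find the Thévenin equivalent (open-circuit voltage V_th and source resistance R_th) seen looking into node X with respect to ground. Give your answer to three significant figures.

V_th ≈ 0.411 V, R_th ≈ 3.08 Ω

R1' = 6.43 + 34.2 = 40.63 Ω (source resistance + R1).
With X open, the divider is unloaded: V_th = 5.43 × 3.33/43.96 = 0.4113 V.
Looking into X with the source shorted: R_th = R1'·R2/(R1'+R2) = 40.63 × 3.33/43.96 = 3.078 Ω.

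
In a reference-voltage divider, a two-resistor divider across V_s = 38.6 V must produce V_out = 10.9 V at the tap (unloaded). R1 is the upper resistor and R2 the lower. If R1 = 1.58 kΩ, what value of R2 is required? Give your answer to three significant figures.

R2 ≈ 0.622 kΩ

Required fraction k = V_out/V_s = 0.2824.
Rearranging, R2 = R1·k/(1−k) = 1.58 × 0.3935 = 0.6217 kΩ.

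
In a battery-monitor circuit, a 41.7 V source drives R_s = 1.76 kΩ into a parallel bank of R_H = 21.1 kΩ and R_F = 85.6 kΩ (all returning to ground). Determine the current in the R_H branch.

I ≈ 1.79 mA

Equivalent of the parallel group: R_p = 16.93 kΩ.
V_A = 41.7 × 16.93/18.69 = 37.77 V.
Branch current I = V_A/R_H = 37.77/21.1 = 1.790 mA.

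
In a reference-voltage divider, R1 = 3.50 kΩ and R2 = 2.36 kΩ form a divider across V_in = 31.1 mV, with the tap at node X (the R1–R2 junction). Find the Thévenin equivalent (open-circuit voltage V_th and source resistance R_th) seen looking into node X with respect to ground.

V_th ≈ 12.5 mV, R_th ≈ 1.41 kΩ

With X open, the divider is unloaded: V_th = 31.1 × 2.36/5.860 = 12.52 mV.
Looking into X with the source shorted: R_th = R1·R2/(R1+R2) = 3.500 × 2.36/5.860 = 1.410 kΩ.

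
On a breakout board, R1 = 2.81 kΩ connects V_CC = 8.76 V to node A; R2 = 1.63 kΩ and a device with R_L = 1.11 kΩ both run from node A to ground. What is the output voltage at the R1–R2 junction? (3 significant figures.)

The load sits in parallel with R2, giving an effective lower resistance R2' = R2·R_L/(R2+R_L) = 0.6603 kΩ.
Now apply the divider: V_out = 8.76 × 0.1903 = 1.667 V.
(Unloaded it would be 3.22 V; the load pulls it down.)

V_out ≈ 1.67 V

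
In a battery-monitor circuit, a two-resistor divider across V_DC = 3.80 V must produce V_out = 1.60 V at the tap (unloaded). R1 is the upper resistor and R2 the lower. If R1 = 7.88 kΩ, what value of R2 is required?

Required fraction k = V_out/V_DC = 0.4211.
R2 = R1 · 0.4211/(1 − 0.4211) = 5.731 kΩ.

R2 ≈ 5.73 kΩ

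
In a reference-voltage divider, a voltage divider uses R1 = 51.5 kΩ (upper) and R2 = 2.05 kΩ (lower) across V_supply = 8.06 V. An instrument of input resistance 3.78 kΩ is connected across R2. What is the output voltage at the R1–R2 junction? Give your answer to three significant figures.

V_out ≈ 0.203 V

The load sits in parallel with R2, giving an effective lower resistance R2' = R2·R_L/(R2+R_L) = 1.329 kΩ.
Then V_out = V_supply · R2'/(R1 + R2') = 8.06 × 1.329/52.83 = 0.2028 V.
(Unloaded it would be 0.309 V; the load pulls it down.)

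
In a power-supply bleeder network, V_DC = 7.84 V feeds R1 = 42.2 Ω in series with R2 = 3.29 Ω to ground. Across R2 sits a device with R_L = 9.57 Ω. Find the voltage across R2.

The load sits in parallel with R2, giving an effective lower resistance R2' = R2·R_L/(R2+R_L) = 2.448 Ω.
Then V_out = V_DC · R2'/(R1 + R2') = 7.84 × 2.448/44.65 = 0.4299 V.

V_out ≈ 0.430 V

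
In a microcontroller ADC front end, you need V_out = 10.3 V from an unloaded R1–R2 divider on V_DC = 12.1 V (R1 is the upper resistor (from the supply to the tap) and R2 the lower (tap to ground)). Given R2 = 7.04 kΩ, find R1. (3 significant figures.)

Required fraction k = V_out/V_DC = 0.8512.
So R1 = R2 · (V_DC/V_out − 1) = 7.04 × (12.1/10.3 − 1) = 7.04 × 0.1748 = 1.230 kΩ.

R1 ≈ 1.23 kΩ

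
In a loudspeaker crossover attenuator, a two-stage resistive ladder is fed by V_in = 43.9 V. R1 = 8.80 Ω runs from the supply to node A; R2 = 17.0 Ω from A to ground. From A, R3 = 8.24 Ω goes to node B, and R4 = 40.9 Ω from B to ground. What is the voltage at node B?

Node A sees R2 in parallel with the series input of stage 2, R3 + R4 = 49.14 Ω.
Effective lower resistance at A: R2 ‖ 49.14 = 12.63 Ω.
So V_A = 43.9 × 0.5894 = 25.87 V.
V_B = V_A × 0.8323 = 21.53 V.

V_B ≈ 21.5 V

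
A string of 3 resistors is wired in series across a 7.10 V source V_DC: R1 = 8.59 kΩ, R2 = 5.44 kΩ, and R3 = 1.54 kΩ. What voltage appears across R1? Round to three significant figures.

V ≈ 3.92 V

Total series resistance ΣR = 8.59 + 5.44 + 1.54 = 15.57 kΩ.
By the voltage-divider rule, V = 7.10 × 8.590/15.57 = 3.917 V.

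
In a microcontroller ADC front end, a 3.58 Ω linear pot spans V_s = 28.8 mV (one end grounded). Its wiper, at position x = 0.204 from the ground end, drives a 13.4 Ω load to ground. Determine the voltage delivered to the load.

V_out ≈ 5.63 mV

The pot divides into 2.850 Ω above the wiper and 0.7303 Ω below.
Lower segment in parallel with the load: 0.7303 ‖ 13.4 = 0.6926 Ω.
Loaded-divider output: V_out = 28.8 × 0.1955 = 5.631 mV.
(Unloaded: V_out = x·V_s = 5.88 mV.)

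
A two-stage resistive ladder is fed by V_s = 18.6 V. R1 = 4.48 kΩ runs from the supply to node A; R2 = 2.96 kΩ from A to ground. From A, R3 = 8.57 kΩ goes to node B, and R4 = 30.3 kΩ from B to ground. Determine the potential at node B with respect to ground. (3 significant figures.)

The second stage (R3 + R4 = 38.87 kΩ) loads node A in parallel with R2.
R2 ‖ (R3+R4) = 2.751 kΩ.
So V_A = 18.6 × 0.3804 = 7.076 V.
Stage 2 is unloaded, so V_B = V_A · R4/(R3+R4) = 7.076 × 30.3/38.87 = 5.516 V.

V_B ≈ 5.52 V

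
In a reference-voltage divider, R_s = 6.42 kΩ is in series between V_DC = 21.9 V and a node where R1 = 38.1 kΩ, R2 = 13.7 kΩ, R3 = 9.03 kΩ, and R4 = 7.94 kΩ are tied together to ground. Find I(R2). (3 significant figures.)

Equivalent of the parallel group: R_p = 2.977 kΩ.
V_A = 21.9 × 2.977/9.397 = 6.938 V.
I(R2) = V_A / R2 = 6.938/13.7 = 0.5064 mA.
(Check via current divider: I_total = 2.331 mA; share G_k/ΣG = 0.2173 → same result.)

I ≈ 0.506 mA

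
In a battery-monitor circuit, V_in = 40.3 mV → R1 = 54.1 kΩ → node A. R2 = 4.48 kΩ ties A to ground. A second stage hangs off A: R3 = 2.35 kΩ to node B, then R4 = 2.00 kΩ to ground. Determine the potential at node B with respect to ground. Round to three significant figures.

Node A sees R2 in parallel with the series input of stage 2, R3 + R4 = 4.350 kΩ.
Effective lower resistance at A: R2 ‖ 4.350 = 2.207 kΩ.
So V_A = 40.3 × 0.03920 = 1.580 mV.
Then the unloaded second divider: V_B = V_A × R4/(R3+R4) = 1.580 × 0.4598 = 0.7263 mV.

V_B ≈ 0.726 mV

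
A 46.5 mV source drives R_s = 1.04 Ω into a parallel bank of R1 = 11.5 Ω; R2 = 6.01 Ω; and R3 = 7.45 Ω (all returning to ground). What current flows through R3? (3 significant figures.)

Parallel bank: R_p = 1/(1/11.5 + 1/6.01 + 1/7.45) = 2.580 Ω.
V_A = 46.5 × 2.580/3.620 = 33.14 mV.
I(R3) = V_A / R3 = 33.14/7.45 = 4.449 mA.
(Check via current divider: I_total = 12.84 mA; share G_k/ΣG = 0.3463 → same result.)

I ≈ 4.45 mA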